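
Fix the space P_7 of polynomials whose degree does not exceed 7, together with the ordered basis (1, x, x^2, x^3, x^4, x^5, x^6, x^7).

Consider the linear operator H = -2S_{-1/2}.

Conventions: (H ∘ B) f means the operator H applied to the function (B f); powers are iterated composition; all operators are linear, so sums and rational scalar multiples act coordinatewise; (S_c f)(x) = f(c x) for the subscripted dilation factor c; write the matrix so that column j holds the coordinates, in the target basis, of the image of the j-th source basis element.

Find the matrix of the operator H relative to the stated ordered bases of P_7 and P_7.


the matrix is [[-2, 0, 0, 0, 0, 0, 0, 0]; [0, 1, 0, 0, 0, 0, 0, 0]; [0, 0, -1/2, 0, 0, 0, 0, 0]; [0, 0, 0, 1/4, 0, 0, 0, 0]; [0, 0, 0, 0, -1/8, 0, 0, 0]; [0, 0, 0, 0, 0, 1/16, 0, 0]; [0, 0, 0, 0, 0, 0, -1/32, 0]; [0, 0, 0, 0, 0, 0, 0, 1/64]] (rows listed top to bottom)

image of 1: -2
image of x: x
image of x^2: -(1/2)x^2
image of x^3: (1/4)x^3
image of x^4: -(1/8)x^4
image of x^5: (1/16)x^5
image of x^6: -(1/32)x^6
image of x^7: (1/64)x^7
each image's coordinates form column j of the matrix


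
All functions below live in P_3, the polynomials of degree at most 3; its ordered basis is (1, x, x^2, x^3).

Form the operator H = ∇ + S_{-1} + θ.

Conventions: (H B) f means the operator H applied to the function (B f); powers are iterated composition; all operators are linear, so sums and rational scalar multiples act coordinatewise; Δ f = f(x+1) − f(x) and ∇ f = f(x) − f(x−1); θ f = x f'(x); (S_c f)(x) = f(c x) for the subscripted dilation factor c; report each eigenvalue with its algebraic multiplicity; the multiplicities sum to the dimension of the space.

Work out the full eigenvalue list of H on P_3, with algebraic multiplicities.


image of 1: 1
image of x: 1
image of x^2: 3x^2 + 2x - 1
image of x^3: 2x^3 + 3x^2 - 3x + 1
the matrix is upper triangular; its diagonal is (1, 0, 3, 2)
for a triangular matrix the eigenvalues are the diagonal entries, with algebraic multiplicity their repetition count

λ = 0 (multiplicity 1), λ = 1 (multiplicity 1), λ = 2 (multiplicity 1), λ = 3 (multiplicity 1)


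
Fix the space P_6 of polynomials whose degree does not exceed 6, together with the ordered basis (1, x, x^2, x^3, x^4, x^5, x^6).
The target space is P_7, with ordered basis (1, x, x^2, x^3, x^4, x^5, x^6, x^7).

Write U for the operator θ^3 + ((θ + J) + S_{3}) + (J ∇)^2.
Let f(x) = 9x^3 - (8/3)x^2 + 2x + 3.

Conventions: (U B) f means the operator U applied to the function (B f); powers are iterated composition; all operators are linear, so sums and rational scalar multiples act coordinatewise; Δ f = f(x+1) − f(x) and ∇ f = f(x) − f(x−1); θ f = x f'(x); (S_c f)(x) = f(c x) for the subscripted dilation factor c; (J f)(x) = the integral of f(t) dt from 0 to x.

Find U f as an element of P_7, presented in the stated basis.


g(x) = (9/4)x^4 + (4690/9)x^3 - (238/3)x^2 + (311/6)x + 3

θ f = 27x^3 - (16/3)x^2 + 2x
θ θ f = 81x^3 - (32/3)x^2 + 2x
θ θ θ f = 243x^3 - (64/3)x^2 + 2x
θ f = 27x^3 - (16/3)x^2 + 2x
J f = (9/4)x^4 - (8/9)x^3 + x^2 + 3x
(θ + J) f = (9/4)x^4 + (235/9)x^3 - (13/3)x^2 + 5x
S_{3} f = 243x^3 - 24x^2 + 6x + 3
((θ + J) + S_{3}) f = (9/4)x^4 + (2422/9)x^3 - (85/3)x^2 + 11x + 3
∇ f = 27x^2 - (97/3)x + 41/3
J ∇ f = 9x^3 - (97/6)x^2 + (41/3)x
∇ (J ∇) f = 27x^2 - (178/3)x + 233/6
J ∇ (J ∇) f = 9x^3 - (89/3)x^2 + (233/6)x
(θ^3 + ((θ + J) + S_{3}) + (J ∇)^2) f = (9/4)x^4 + (4690/9)x^3 - (238/3)x^2 + (311/6)x + 3


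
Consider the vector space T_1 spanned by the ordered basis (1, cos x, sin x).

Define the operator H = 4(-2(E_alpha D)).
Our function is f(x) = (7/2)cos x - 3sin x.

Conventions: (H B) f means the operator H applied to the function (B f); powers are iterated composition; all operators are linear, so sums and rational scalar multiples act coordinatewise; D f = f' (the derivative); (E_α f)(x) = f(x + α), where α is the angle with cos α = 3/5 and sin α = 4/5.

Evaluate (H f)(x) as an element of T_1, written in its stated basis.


the result is g(x) = (184/5)cos x - (12/5)sin x

D f = -3cos x - (7/2)sin x
E_alpha D f = -(23/5)cos x + (3/10)sin x
(-2(E_alpha D)) f = (46/5)cos x - (3/5)sin x
(4(-2(E_alpha D))) f = (184/5)cos x - (12/5)sin x


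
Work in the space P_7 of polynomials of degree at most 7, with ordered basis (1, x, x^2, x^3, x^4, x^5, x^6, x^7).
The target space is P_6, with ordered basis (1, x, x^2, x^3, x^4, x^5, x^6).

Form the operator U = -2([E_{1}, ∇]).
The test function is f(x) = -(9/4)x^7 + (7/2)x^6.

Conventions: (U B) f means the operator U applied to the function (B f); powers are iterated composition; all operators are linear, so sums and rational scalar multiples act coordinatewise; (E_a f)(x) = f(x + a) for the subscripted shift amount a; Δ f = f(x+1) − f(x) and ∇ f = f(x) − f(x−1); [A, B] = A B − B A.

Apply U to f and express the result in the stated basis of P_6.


∇ f = -(63/4)x^6 + (273/4)x^5 - (525/4)x^4 + (595/4)x^3 - (399/4)x^2 + (147/4)x - 23/4
E_{1} ∇ f = -(63/4)x^6 - (105/4)x^5 - (105/4)x^4 - (35/4)x^3 + (21/4)x^2 + (21/4)x + 5/4
E_{1} f = -(9/4)x^7 - (49/4)x^6 - (105/4)x^5 - (105/4)x^4 - (35/4)x^3 + (21/4)x^2 + (21/4)x + 5/4
∇ E_{1} f = -(63/4)x^6 - (105/4)x^5 - (105/4)x^4 - (35/4)x^3 + (21/4)x^2 + (21/4)x + 5/4
[E_{1}, ∇] f = 0
(-2([E_{1}, ∇])) f = 0

g(x) = 0


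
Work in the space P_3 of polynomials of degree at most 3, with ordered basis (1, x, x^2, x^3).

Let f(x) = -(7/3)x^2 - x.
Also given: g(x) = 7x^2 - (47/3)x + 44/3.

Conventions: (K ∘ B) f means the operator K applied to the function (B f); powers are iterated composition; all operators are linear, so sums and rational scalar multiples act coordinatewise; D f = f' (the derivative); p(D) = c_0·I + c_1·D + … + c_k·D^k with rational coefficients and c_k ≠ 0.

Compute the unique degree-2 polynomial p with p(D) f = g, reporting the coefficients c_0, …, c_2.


c_0 = -3, c_1 = 4, c_2 = -4

D^0 f = -(7/3)x^2 - x
D^1 f = -(14/3)x - 1
D^2 f = -14/3
matching coefficients of g against c_0 f + c_1 Df + … from the top degree down determines the c_i
solution: c_0 = -3, c_1 = 4, c_2 = -4


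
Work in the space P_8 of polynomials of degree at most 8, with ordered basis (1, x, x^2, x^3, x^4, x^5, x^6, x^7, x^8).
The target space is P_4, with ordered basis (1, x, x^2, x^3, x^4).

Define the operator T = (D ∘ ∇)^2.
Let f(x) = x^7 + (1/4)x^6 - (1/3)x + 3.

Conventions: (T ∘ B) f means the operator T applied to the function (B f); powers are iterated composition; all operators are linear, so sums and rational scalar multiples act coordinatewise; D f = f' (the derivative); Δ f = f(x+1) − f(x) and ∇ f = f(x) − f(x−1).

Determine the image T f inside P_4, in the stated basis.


∇ f = 7x^6 - (39/2)x^5 + (125/4)x^4 - 30x^3 + (69/4)x^2 - (11/2)x + 5/12
D ∇ f = 42x^5 - (195/2)x^4 + 125x^3 - 90x^2 + (69/2)x - 11/2
∇ (D ∘ ∇) f = 210x^4 - 810x^3 + 1380x^2 - 1155x + 389
D ∇ (D ∘ ∇) f = 840x^3 - 2430x^2 + 2760x - 1155

g(x) = 840x^3 - 2430x^2 + 2760x - 1155


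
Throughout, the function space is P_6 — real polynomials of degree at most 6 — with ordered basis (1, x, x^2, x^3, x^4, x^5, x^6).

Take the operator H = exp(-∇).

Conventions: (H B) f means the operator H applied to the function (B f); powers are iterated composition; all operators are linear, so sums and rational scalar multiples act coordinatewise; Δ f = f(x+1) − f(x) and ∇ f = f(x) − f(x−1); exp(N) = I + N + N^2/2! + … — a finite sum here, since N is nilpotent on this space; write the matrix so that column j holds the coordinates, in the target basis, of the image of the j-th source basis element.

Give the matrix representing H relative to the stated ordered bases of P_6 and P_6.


image of 1: 1
image of x: x - 1
image of x^2: x^2 - 2x + 2
image of x^3: x^3 - 3x^2 + 6x - 5
image of x^4: x^4 - 4x^3 + 12x^2 - 20x + 15
image of x^5: x^5 - 5x^4 + 20x^3 - 50x^2 + 75x - 52
image of x^6: x^6 - 6x^5 + 30x^4 - 100x^3 + 225x^2 - 312x + 203
each image's coordinates form column j of the matrix

the matrix is [[1, -1, 2, -5, 15, -52, 203]; [0, 1, -2, 6, -20, 75, -312]; [0, 0, 1, -3, 12, -50, 225]; [0, 0, 0, 1, -4, 20, -100]; [0, 0, 0, 0, 1, -5, 30]; [0, 0, 0, 0, 0, 1, -6]; [0, 0, 0, 0, 0, 0, 1]] (rows listed top to bottom)


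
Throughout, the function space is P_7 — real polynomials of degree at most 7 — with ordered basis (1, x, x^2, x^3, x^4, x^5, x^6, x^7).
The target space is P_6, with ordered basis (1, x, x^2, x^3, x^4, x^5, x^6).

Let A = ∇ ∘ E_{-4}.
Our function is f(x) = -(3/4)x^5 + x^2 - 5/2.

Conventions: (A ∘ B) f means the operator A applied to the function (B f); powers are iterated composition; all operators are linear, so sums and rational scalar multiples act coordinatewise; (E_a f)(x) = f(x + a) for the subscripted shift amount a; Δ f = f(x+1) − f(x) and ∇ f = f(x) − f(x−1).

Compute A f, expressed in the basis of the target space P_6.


E_{-4} f = -(3/4)x^5 + 15x^4 - 120x^3 + 481x^2 - 968x + 1563/2
∇ E_{-4} f = -(15/4)x^4 + (135/2)x^3 - (915/2)x^2 + (5543/4)x - 6339/4

g(x) = -(15/4)x^4 + (135/2)x^3 - (915/2)x^2 + (5543/4)x - 6339/4


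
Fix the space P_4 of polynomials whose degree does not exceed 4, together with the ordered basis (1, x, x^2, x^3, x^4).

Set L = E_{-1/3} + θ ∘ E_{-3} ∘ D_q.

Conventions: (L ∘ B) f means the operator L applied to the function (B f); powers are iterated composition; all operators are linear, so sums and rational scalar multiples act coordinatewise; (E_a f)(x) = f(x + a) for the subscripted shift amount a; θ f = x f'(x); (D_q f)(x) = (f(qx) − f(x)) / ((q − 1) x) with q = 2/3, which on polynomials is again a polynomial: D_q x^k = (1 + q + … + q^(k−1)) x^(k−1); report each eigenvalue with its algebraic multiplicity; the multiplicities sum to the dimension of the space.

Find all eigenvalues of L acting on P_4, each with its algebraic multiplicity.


λ = 1 (multiplicity 5)

image of 1: 1
image of x: x - 1/3
image of x^2: x^2 + x + 1/9
image of x^3: x^3 + (29/9)x^2 - (37/3)x - 1/27
image of x^4: x^4 + (53/9)x^3 - (128/3)x^2 + (1751/27)x + 1/81
the matrix is upper triangular; its diagonal is (1, 1, 1, 1, 1)
for a triangular matrix the eigenvalues are the diagonal entries, with algebraic multiplicity their repetition count


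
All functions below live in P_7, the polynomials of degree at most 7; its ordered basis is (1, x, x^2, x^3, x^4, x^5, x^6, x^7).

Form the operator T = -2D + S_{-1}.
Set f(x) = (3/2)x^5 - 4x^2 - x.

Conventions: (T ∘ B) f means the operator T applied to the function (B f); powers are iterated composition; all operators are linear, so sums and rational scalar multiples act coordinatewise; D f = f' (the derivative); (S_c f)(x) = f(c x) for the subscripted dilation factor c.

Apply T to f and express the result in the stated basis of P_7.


D f = (15/2)x^4 - 8x - 1
(-2D) f = -15x^4 + 16x + 2
S_{-1} f = -(3/2)x^5 - 4x^2 + x
(-2D + S_{-1}) f = -(3/2)x^5 - 15x^4 - 4x^2 + 17x + 2

the image equals g(x) = -(3/2)x^5 - 15x^4 - 4x^2 + 17x + 2


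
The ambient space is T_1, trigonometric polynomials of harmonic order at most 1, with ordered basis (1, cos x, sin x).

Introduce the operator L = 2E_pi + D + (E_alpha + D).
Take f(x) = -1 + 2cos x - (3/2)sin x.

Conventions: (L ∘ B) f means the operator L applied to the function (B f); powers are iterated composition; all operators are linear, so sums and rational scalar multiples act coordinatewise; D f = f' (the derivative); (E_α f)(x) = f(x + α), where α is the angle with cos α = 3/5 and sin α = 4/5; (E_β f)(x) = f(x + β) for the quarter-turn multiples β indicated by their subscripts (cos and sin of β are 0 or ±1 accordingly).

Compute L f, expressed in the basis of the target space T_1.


E_pi f = -1 - 2cos x + (3/2)sin x
(2E_pi) f = -2 - 4cos x + 3sin x
D f = -(3/2)cos x - 2sin x
E_alpha f = -1 - (5/2)sin x
D f = -(3/2)cos x - 2sin x
(E_alpha + D) f = -1 - (3/2)cos x - (9/2)sin x
(2E_pi + D + (E_alpha + D)) f = -3 - 7cos x - (7/2)sin x

the image equals g(x) = -3 - 7cos x - (7/2)sin x


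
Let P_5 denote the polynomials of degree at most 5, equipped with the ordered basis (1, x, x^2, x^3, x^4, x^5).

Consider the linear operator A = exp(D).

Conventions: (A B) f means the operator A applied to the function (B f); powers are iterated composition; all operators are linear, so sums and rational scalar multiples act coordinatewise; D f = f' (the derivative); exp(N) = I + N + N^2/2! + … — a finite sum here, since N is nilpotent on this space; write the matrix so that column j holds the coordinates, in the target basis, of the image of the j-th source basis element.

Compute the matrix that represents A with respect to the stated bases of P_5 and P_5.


the matrix is [[1, 1, 1, 1, 1, 1]; [0, 1, 2, 3, 4, 5]; [0, 0, 1, 3, 6, 10]; [0, 0, 0, 1, 4, 10]; [0, 0, 0, 0, 1, 5]; [0, 0, 0, 0, 0, 1]] (rows listed top to bottom)

image of 1: 1
image of x: x + 1
image of x^2: x^2 + 2x + 1
image of x^3: x^3 + 3x^2 + 3x + 1
image of x^4: x^4 + 4x^3 + 6x^2 + 4x + 1
image of x^5: x^5 + 5x^4 + 10x^3 + 10x^2 + 5x + 1
each image's coordinates form column j of the matrix


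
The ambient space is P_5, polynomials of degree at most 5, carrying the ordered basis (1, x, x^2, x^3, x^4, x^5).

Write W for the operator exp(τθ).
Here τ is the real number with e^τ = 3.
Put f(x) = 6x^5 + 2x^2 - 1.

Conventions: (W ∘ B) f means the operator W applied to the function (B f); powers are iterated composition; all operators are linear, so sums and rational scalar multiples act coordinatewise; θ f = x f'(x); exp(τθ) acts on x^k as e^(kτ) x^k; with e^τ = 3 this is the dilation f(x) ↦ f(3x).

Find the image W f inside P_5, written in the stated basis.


exp(τθ) x^k = e^(kτ) x^k; with e^τ = 3 this sends x^k to 3^k x^k
x^2 ↦ 9 x^2
x^5 ↦ 243 x^5
applying this coordinatewise to f: exp(τθ) f = 1458x^5 + 18x^2 - 1

the result is g(x) = 1458x^5 + 18x^2 - 1


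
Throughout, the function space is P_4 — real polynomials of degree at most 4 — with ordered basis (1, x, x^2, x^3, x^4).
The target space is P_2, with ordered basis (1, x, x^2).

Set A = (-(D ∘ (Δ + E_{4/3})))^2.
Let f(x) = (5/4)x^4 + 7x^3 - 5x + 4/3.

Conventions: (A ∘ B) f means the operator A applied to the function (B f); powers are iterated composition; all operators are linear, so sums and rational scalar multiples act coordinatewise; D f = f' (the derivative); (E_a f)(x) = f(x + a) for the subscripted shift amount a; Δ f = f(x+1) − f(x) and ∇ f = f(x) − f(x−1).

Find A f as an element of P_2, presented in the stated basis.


Δ f = 5x^3 + (57/2)x^2 + 26x + 13/4
E_{4/3} f = (5/4)x^4 + (41/3)x^3 + (124/3)x^2 + (1193/27)x + 1232/81
(Δ + E_{4/3}) f = (5/4)x^4 + (56/3)x^3 + (419/6)x^2 + (1895/27)x + 5981/324
D (Δ + E_{4/3}) f = 5x^3 + 56x^2 + (419/3)x + 1895/27
(-(D ∘ (Δ + E_{4/3}))) f = -5x^3 - 56x^2 - (419/3)x - 1895/27
Δ (-(D ∘ (Δ + E_{4/3}))) f = -15x^2 - 127x - 602/3
E_{4/3} (-(D ∘ (Δ + E_{4/3}))) f = -5x^3 - 76x^2 - (947/3)x - 9931/27
(Δ + E_{4/3}) (-(D ∘ (Δ + E_{4/3}))) f = -5x^3 - 91x^2 - (1328/3)x - 15349/27
D (Δ + E_{4/3}) (-(D ∘ (Δ + E_{4/3}))) f = -15x^2 - 182x - 1328/3
(-(D ∘ (Δ + E_{4/3}))) (-(D ∘ (Δ + E_{4/3}))) f = 15x^2 + 182x + 1328/3

the result is g(x) = 15x^2 + 182x + 1328/3


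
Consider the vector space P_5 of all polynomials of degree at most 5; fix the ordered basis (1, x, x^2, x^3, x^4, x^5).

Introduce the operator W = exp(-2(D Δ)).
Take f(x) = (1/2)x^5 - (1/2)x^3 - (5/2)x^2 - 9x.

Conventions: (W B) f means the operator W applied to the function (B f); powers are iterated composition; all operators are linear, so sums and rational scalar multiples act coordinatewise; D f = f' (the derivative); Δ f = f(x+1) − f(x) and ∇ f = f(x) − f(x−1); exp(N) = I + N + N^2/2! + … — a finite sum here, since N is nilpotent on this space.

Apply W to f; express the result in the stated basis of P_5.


g(x) = (1/2)x^5 - (41/2)x^3 - (65/2)x^2 + 97x + 128

order-1 term: -20x^3 - 30x^2 - 14x + 8
order-2 term: 120x + 120
the series for exp(-2(D Δ)) f terminates at order 2
exp(-2(D Δ)) f = (1/2)x^5 - (41/2)x^3 - (65/2)x^2 + 97x + 128


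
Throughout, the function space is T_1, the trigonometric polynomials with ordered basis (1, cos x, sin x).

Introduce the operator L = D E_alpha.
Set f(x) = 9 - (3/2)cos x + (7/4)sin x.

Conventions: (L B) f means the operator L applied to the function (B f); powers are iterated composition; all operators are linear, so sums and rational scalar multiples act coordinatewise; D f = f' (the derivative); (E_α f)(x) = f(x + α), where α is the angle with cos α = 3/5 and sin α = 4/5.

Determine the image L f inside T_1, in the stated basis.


E_alpha f = 9 + (1/2)cos x + (9/4)sin x
D E_alpha f = (9/4)cos x - (1/2)sin x

g(x) = (9/4)cos x - (1/2)sin x


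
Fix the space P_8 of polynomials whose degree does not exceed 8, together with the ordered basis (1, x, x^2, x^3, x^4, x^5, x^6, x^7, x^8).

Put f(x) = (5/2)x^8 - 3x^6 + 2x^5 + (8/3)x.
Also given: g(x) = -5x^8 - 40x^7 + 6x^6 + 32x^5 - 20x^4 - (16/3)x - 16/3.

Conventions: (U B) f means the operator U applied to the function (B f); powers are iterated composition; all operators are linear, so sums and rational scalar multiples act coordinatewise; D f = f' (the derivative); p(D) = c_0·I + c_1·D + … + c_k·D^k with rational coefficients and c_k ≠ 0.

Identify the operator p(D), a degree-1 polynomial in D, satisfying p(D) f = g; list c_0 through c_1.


p(D) = -2·I − 2·D, i.e. c_0 = -2, c_1 = -2

D^0 f = (5/2)x^8 - 3x^6 + 2x^5 + (8/3)x
D^1 f = 20x^7 - 18x^5 + 10x^4 + 8/3
matching coefficients of g against c_0 f + c_1 Df + … from the top degree down determines the c_i
solution: c_0 = -2, c_1 = -2


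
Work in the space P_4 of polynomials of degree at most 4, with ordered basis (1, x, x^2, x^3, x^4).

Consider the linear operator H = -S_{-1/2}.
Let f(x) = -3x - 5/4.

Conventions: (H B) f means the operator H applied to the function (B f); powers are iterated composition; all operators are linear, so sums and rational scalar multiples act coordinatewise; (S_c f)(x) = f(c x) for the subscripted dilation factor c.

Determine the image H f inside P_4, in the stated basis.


g(x) = -(3/2)x + 5/4

S_{-1/2} f = (3/2)x - 5/4
(-S_{-1/2}) f = -(3/2)x + 5/4


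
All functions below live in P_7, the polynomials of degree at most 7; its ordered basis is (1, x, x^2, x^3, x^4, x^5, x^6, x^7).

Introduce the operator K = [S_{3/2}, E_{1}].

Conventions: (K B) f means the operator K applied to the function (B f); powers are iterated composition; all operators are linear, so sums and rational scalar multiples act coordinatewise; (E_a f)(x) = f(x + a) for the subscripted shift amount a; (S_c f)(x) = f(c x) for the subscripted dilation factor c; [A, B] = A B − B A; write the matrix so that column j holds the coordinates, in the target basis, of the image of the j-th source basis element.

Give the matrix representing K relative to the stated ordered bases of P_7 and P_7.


image of 1: 0
image of x: -1/2
image of x^2: -(3/2)x - 5/4
image of x^3: -(27/8)x^2 - (45/8)x - 19/8
image of x^4: -(27/4)x^3 - (135/8)x^2 - (57/4)x - 65/16
image of x^5: -(405/32)x^4 - (675/16)x^3 - (855/16)x^2 - (975/32)x - 211/32
image of x^6: -(729/32)x^5 - (6075/64)x^4 - (2565/16)x^3 - (8775/64)x^2 - (1899/32)x - 665/64
image of x^7: -(5103/128)x^6 - (25515/128)x^5 - (53865/128)x^4 - (61425/128)x^3 - (39879/128)x^2 - (13965/128)x - 2059/128
each image's coordinates form column j of the matrix

the matrix is [[0, -1/2, -5/4, -19/8, -65/16, -211/32, -665/64, -2059/128]; [0, 0, -3/2, -45/8, -57/4, -975/32, -1899/32, -13965/128]; [0, 0, 0, -27/8, -135/8, -855/16, -8775/64, -39879/128]; [0, 0, 0, 0, -27/4, -675/16, -2565/16, -61425/128]; [0, 0, 0, 0, 0, -405/32, -6075/64, -53865/128]; [0, 0, 0, 0, 0, 0, -729/32, -25515/128]; [0, 0, 0, 0, 0, 0, 0, -5103/128]; [0, 0, 0, 0, 0, 0, 0, 0]] (rows listed top to bottom)


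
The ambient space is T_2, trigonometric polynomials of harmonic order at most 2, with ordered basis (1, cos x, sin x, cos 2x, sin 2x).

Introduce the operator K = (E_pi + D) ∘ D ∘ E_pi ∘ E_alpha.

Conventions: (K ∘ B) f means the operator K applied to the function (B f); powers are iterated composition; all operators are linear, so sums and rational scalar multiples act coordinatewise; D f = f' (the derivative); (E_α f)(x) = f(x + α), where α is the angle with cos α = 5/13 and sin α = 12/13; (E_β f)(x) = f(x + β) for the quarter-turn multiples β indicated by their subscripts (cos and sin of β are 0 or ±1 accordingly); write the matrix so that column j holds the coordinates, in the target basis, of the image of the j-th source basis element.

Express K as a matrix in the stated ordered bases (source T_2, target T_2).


image of 1: 0
image of cos x: -(7/13)cos x - (17/13)sin x
image of sin x: (17/13)cos x - (7/13)sin x
image of cos 2x: (236/169)cos 2x + (718/169)sin 2x
image of sin 2x: -(718/169)cos 2x + (236/169)sin 2x
each image's coordinates form column j of the matrix

the matrix is [[0, 0, 0, 0, 0]; [0, -7/13, 17/13, 0, 0]; [0, -17/13, -7/13, 0, 0]; [0, 0, 0, 236/169, -718/169]; [0, 0, 0, 718/169, 236/169]] (rows listed top to bottom)


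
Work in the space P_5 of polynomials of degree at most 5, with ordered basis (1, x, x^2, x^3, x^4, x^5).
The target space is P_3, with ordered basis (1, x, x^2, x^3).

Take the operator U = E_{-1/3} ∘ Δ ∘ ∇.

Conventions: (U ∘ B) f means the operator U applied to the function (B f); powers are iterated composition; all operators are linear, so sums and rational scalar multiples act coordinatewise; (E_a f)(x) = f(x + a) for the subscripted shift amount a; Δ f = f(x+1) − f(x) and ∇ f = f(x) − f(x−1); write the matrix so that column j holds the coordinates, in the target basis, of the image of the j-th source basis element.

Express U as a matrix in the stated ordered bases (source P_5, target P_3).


the matrix is [[0, 0, 2, -2, 10/3, -110/27]; [0, 0, 0, 6, -8, 50/3]; [0, 0, 0, 0, 12, -20]; [0, 0, 0, 0, 0, 20]] (rows listed top to bottom)

image of 1: 0
image of x: 0
image of x^2: 2
image of x^3: 6x - 2
image of x^4: 12x^2 - 8x + 10/3
image of x^5: 20x^3 - 20x^2 + (50/3)x - 110/27
each image's coordinates form column j of the matrix


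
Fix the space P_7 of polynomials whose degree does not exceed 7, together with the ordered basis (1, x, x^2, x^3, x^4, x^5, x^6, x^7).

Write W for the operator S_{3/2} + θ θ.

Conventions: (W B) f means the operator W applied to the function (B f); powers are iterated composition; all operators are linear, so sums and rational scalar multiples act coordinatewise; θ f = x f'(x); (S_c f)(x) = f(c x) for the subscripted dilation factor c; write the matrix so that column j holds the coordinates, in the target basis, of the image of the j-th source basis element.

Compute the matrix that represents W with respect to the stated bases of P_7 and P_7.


image of 1: 1
image of x: (5/2)x
image of x^2: (25/4)x^2
image of x^3: (99/8)x^3
image of x^4: (337/16)x^4
image of x^5: (1043/32)x^5
image of x^6: (3033/64)x^6
image of x^7: (8459/128)x^7
each image's coordinates form column j of the matrix

the matrix is [[1, 0, 0, 0, 0, 0, 0, 0]; [0, 5/2, 0, 0, 0, 0, 0, 0]; [0, 0, 25/4, 0, 0, 0, 0, 0]; [0, 0, 0, 99/8, 0, 0, 0, 0]; [0, 0, 0, 0, 337/16, 0, 0, 0]; [0, 0, 0, 0, 0, 1043/32, 0, 0]; [0, 0, 0, 0, 0, 0, 3033/64, 0]; [0, 0, 0, 0, 0, 0, 0, 8459/128]] (rows listed top to bottom)


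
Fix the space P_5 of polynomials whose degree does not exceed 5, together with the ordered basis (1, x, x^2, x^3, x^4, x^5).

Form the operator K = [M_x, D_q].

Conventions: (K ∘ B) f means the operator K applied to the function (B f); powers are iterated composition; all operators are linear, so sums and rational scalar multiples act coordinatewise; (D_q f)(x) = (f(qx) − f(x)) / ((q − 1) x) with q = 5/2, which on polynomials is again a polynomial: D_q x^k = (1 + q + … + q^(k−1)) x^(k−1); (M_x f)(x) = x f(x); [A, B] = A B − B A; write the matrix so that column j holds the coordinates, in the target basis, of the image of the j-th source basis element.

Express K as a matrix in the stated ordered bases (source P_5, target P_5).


the matrix is [[-1, 0, 0, 0, 0, 0]; [0, -5/2, 0, 0, 0, 0]; [0, 0, -25/4, 0, 0, 0]; [0, 0, 0, -125/8, 0, 0]; [0, 0, 0, 0, -625/16, 0]; [0, 0, 0, 0, 0, -3125/32]] (rows listed top to bottom)

image of 1: -1
image of x: -(5/2)x
image of x^2: -(25/4)x^2
image of x^3: -(125/8)x^3
image of x^4: -(625/16)x^4
image of x^5: -(3125/32)x^5
each image's coordinates form column j of the matrix


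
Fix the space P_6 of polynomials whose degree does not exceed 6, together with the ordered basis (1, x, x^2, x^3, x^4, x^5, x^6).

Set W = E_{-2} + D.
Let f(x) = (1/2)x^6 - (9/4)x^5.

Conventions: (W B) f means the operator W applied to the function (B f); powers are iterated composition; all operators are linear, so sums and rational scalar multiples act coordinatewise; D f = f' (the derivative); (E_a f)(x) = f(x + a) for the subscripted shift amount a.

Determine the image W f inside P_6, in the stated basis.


the result is g(x) = (1/2)x^6 - (21/4)x^5 + (165/4)x^4 - 170x^3 + 300x^2 - 276x + 104

E_{-2} f = (1/2)x^6 - (33/4)x^5 + (105/2)x^4 - 170x^3 + 300x^2 - 276x + 104
D f = 3x^5 - (45/4)x^4
(E_{-2} + D) f = (1/2)x^6 - (21/4)x^5 + (165/4)x^4 - 170x^3 + 300x^2 - 276x + 104


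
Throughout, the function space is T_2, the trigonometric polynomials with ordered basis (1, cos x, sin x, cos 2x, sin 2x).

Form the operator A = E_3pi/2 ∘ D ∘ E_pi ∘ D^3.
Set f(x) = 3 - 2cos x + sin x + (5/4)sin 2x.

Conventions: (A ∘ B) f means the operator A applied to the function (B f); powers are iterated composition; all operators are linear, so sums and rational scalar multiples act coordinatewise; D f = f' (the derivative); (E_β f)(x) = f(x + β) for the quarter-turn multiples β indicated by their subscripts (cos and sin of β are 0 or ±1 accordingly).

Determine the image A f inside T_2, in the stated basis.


the image equals g(x) = cos x + 2sin x - 20sin 2x

D f = cos x + 2sin x + (5/2)cos 2x
D D f = 2cos x - sin x - 5sin 2x
D D D f = -cos x - 2sin x - 10cos 2x
E_pi D^3 f = cos x + 2sin x - 10cos 2x
D E_pi D^3 f = 2cos x - sin x + 20sin 2x
E_3pi/2 (D ∘ E_pi) D^3 f = cos x + 2sin x - 20sin 2x


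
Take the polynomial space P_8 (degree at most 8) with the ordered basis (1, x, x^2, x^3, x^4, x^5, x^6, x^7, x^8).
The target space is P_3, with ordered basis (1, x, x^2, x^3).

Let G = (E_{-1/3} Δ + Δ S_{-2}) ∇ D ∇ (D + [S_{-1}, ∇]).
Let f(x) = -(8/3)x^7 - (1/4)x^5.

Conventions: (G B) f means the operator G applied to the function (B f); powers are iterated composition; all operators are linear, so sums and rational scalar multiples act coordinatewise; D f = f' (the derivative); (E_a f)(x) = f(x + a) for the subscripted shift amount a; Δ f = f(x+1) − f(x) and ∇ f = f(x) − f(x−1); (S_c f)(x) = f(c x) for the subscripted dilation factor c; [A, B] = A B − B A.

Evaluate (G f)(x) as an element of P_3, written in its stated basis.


the image equals g(x) = 141120x^2 + 356160x + 166970

D f = -(56/3)x^6 - (5/4)x^4
∇ f = -(56/3)x^6 + 56x^5 - (1135/12)x^4 + (575/6)x^3 - (117/2)x^2 + (239/12)x - 35/12
S_{-1} ∇ f = -(56/3)x^6 - 56x^5 - (1135/12)x^4 - (575/6)x^3 - (117/2)x^2 - (239/12)x - 35/12
S_{-1} f = (8/3)x^7 + (1/4)x^5
∇ S_{-1} f = (56/3)x^6 - 56x^5 + (1135/12)x^4 - (575/6)x^3 + (117/2)x^2 - (239/12)x + 35/12
[S_{-1}, ∇] f = -(112/3)x^6 - (1135/6)x^4 - 117x^2 - 35/6
(D + [S_{-1}, ∇]) f = -56x^6 - (2285/12)x^4 - 117x^2 - 35/6
∇ (D + [S_{-1}, ∇]) f = -336x^5 + 840x^4 - (5645/3)x^3 + (3965/2)x^2 - (3995/3)x + 4361/12
D ∇ (D + [S_{-1}, ∇]) f = -1680x^4 + 3360x^3 - 5645x^2 + 3965x - 3995/3
∇ (D ∇) (D + [S_{-1}, ∇]) f = -6720x^3 + 20160x^2 - 28090x + 14650
Δ (∇ D ∇) (D + [S_{-1}, ∇]) f = -20160x^2 + 20160x - 14650
E_{-1/3} Δ (∇ D ∇) (D + [S_{-1}, ∇]) f = -20160x^2 + 33600x - 23610
S_{-2} (∇ D ∇) (D + [S_{-1}, ∇]) f = 53760x^3 + 80640x^2 + 56180x + 14650
Δ S_{-2} (∇ D ∇) (D + [S_{-1}, ∇]) f = 161280x^2 + 322560x + 190580
(E_{-1/3} Δ + Δ S_{-2}) (∇ D ∇) (D + [S_{-1}, ∇]) f = 141120x^2 + 356160x + 166970


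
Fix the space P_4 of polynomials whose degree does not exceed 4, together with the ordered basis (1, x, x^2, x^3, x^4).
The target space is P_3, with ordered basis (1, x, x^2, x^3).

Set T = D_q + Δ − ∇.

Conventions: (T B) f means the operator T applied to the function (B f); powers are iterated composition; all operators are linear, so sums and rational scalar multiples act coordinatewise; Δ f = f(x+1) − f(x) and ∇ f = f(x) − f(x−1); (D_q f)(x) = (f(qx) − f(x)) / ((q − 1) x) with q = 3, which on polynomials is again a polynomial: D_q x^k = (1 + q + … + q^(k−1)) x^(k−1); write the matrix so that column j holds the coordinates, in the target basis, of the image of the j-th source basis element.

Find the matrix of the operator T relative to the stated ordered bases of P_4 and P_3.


image of 1: 0
image of x: 1
image of x^2: 4x + 2
image of x^3: 13x^2 + 6x
image of x^4: 40x^3 + 12x^2 + 2
each image's coordinates form column j of the matrix

the matrix is [[0, 1, 2, 0, 2]; [0, 0, 4, 6, 0]; [0, 0, 0, 13, 12]; [0, 0, 0, 0, 40]] (rows listed top to bottom)


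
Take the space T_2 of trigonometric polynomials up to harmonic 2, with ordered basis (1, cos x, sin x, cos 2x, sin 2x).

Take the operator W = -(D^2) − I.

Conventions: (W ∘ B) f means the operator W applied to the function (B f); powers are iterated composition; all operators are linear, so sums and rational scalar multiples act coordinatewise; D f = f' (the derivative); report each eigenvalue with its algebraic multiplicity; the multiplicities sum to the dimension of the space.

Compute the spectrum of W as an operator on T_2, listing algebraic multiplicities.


λ = -1 (multiplicity 1), λ = 0 (multiplicity 2), λ = 3 (multiplicity 2)

image of 1: -1
image of cos x: 0
image of sin x: 0
image of cos 2x: 3cos 2x
image of sin 2x: 3sin 2x
the matrix is diagonal; its diagonal is (-1, 0, 0, 3, 3)
for a triangular matrix the eigenvalues are the diagonal entries, with algebraic multiplicity their repetition count


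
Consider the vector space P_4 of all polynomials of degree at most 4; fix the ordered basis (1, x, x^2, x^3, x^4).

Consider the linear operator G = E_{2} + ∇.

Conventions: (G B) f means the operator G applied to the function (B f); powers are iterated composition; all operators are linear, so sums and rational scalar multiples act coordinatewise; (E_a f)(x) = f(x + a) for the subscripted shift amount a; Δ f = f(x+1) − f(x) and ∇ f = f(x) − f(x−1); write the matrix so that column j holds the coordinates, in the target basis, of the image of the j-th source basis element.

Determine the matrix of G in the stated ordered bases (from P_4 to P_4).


the matrix is [[1, 3, 3, 9, 15]; [0, 1, 6, 9, 36]; [0, 0, 1, 9, 18]; [0, 0, 0, 1, 12]; [0, 0, 0, 0, 1]] (rows listed top to bottom)

image of 1: 1
image of x: x + 3
image of x^2: x^2 + 6x + 3
image of x^3: x^3 + 9x^2 + 9x + 9
image of x^4: x^4 + 12x^3 + 18x^2 + 36x + 15
each image's coordinates form column j of the matrix


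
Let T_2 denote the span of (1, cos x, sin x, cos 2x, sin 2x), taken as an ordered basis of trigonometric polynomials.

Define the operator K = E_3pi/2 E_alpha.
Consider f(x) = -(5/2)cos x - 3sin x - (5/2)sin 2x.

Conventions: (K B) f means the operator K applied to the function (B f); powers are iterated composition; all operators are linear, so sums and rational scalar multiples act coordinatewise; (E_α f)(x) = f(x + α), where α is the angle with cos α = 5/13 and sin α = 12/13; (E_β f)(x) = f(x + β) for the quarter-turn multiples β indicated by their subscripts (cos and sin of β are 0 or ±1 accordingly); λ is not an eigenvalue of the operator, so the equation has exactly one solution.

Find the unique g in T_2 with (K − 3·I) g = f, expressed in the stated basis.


the result is g(x) = (105/116)cos x + (187/116)sin x - (75/244)cos 2x + (485/488)sin 2x

write g with unknown coordinates in the stated basis and equate coefficients in (K − 3·I) g = f
solving from the highest basis element down gives g = (105/116)cos x + (187/116)sin x - (75/244)cos 2x + (485/488)sin 2x
check: K g = (25/116)cos x + (213/116)sin x - (225/244)cos 2x + (235/488)sin 2x
so K g − 3·g = -(5/2)cos x - 3sin x - (5/2)sin 2x = f ✓


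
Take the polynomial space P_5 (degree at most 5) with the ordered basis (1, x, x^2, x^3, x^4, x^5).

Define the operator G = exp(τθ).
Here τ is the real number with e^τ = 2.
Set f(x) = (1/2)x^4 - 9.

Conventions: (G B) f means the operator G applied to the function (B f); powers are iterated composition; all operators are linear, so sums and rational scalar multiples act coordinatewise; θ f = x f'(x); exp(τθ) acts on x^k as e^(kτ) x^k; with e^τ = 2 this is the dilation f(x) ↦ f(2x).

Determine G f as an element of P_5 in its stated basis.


g(x) = 8x^4 - 9

exp(τθ) x^k = e^(kτ) x^k; with e^τ = 2 this sends x^k to 2^k x^k
x^4 ↦ 16 x^4
applying this coordinatewise to f: exp(τθ) f = 8x^4 - 9


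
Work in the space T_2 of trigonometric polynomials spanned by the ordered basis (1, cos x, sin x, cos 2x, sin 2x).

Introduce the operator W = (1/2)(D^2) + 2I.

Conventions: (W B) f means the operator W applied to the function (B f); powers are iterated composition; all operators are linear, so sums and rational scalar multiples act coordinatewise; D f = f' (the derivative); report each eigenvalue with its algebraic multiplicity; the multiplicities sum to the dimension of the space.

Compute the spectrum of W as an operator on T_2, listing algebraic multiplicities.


image of 1: 2
image of cos x: (3/2)cos x
image of sin x: (3/2)sin x
image of cos 2x: 0
image of sin 2x: 0
the matrix is diagonal; its diagonal is (2, 3/2, 3/2, 0, 0)
for a triangular matrix the eigenvalues are the diagonal entries, with algebraic multiplicity their repetition count

λ = 0 (multiplicity 2), λ = 3/2 (multiplicity 2), λ = 2 (multiplicity 1)


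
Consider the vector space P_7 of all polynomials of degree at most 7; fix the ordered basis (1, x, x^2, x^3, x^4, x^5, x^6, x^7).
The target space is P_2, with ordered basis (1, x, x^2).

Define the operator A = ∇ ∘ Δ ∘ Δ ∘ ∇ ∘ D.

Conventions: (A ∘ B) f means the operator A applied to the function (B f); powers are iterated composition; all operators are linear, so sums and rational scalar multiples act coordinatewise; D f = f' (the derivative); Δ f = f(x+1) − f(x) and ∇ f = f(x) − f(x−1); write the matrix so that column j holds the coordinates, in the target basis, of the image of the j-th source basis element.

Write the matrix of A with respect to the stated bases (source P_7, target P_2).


image of 1: 0
image of x: 0
image of x^2: 0
image of x^3: 0
image of x^4: 0
image of x^5: 120
image of x^6: 720x
image of x^7: 2520x^2 + 840
each image's coordinates form column j of the matrix

the matrix is [[0, 0, 0, 0, 0, 120, 0, 840]; [0, 0, 0, 0, 0, 0, 720, 0]; [0, 0, 0, 0, 0, 0, 0, 2520]] (rows listed top to bottom)


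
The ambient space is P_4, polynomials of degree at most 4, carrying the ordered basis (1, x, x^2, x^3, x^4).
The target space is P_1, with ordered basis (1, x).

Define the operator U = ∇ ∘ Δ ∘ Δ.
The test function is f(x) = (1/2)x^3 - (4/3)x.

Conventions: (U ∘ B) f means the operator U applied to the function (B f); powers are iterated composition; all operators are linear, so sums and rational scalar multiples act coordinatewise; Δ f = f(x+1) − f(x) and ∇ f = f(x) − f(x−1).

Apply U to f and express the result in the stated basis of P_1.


Δ f = (3/2)x^2 + (3/2)x - 5/6
Δ Δ f = 3x + 3
∇ Δ Δ f = 3

g(x) = 3


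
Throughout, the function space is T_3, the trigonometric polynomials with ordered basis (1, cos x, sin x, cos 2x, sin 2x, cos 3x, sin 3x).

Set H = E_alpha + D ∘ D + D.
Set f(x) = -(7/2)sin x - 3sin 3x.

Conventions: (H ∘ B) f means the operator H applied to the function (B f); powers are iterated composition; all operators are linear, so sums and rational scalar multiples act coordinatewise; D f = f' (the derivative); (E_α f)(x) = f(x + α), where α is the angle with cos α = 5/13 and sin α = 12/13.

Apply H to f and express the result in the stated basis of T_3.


the image equals g(x) = -(175/26)cos x + (28/13)sin x - (17289/2197)cos 3x + (65424/2197)sin 3x

E_alpha f = -(42/13)cos x - (35/26)sin x + (2484/2197)cos 3x + (6105/2197)sin 3x
D f = -(7/2)cos x - 9cos 3x
D D f = (7/2)sin x + 27sin 3x
D f = -(7/2)cos x - 9cos 3x
(E_alpha + D ∘ D + D) f = -(175/26)cos x + (28/13)sin x - (17289/2197)cos 3x + (65424/2197)sin 3x


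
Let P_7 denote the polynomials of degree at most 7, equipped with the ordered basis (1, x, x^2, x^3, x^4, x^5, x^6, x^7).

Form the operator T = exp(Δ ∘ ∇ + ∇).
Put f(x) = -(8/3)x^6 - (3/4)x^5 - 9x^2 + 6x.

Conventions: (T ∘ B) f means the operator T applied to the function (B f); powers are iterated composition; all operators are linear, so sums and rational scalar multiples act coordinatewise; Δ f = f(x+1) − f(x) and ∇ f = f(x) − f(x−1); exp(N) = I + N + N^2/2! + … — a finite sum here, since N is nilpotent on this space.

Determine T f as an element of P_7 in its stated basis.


the result is g(x) = -(8/3)x^6 - (67/4)x^5 - (335/4)x^4 - (845/3)x^3 - (1293/2)x^2 - (3601/4)x - 1777/3

order-1 term: -16x^5 - (175/4)x^4 - (365/6)x^3 - (95/2)x^2 - (151/4)x - 77/12
order-2 term: -40x^4 - (335/2)x^3 - (605/2)x^2 - (1065/4)x - 1235/12
order-3 term: -(160/3)x^3 - (495/2)x^2 - (845/2)x - 1035/4
order-4 term: -40x^2 - (655/4)x - 1085/6
order-5 term: -16x - 163/4
order-6 term: -8/3
the series for exp(Δ ∘ ∇ + ∇) f terminates at order 6
exp(Δ ∘ ∇ + ∇) f = -(8/3)x^6 - (67/4)x^5 - (335/4)x^4 - (845/3)x^3 - (1293/2)x^2 - (3601/4)x - 1777/3


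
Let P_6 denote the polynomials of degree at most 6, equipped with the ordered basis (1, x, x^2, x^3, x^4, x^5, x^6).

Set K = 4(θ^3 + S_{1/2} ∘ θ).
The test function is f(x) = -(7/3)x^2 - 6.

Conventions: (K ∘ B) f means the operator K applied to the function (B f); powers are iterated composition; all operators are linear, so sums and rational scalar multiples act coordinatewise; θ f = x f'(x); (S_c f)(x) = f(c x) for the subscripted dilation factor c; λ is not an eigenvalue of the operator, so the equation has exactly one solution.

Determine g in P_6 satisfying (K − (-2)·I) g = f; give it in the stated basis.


the result is g(x) = -(7/108)x^2 - 3

write g with unknown coordinates in the stated basis and equate coefficients in (K − (-2)·I) g = f
solving from the highest basis element down gives g = -(7/108)x^2 - 3
check: K g = -(119/54)x^2
so K g − (-2)·g = -(7/3)x^2 - 6 = f ✓


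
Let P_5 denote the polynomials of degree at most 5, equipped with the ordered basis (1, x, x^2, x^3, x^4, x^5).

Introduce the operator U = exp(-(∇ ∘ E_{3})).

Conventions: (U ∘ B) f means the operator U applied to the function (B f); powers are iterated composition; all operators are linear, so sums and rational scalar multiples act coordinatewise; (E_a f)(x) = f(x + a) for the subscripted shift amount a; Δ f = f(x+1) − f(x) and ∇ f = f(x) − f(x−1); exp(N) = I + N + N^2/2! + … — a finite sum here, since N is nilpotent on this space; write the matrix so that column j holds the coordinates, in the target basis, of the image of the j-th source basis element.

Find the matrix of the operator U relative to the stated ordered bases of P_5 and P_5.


image of 1: 1
image of x: x - 1
image of x^2: x^2 - 2x - 4
image of x^3: x^3 - 3x^2 - 12x - 5
image of x^4: x^4 - 4x^3 - 24x^2 - 20x + 57
image of x^5: x^5 - 5x^4 - 40x^3 - 50x^2 + 285x + 548
each image's coordinates form column j of the matrix

the matrix is [[1, -1, -4, -5, 57, 548]; [0, 1, -2, -12, -20, 285]; [0, 0, 1, -3, -24, -50]; [0, 0, 0, 1, -4, -40]; [0, 0, 0, 0, 1, -5]; [0, 0, 0, 0, 0, 1]] (rows listed top to bottom)


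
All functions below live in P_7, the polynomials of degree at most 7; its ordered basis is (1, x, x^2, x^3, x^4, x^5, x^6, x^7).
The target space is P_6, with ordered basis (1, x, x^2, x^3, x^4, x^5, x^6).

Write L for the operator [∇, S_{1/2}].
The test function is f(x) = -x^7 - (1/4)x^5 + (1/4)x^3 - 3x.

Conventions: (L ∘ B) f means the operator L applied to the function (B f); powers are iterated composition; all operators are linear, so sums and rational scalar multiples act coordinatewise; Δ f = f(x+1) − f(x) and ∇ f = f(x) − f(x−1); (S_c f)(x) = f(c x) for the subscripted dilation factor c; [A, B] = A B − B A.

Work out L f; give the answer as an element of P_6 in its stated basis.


the result is g(x) = (7/128)x^6 - (63/128)x^5 + (125/64)x^4 - (555/128)x^3 + (709/128)x^2 - (15/4)x + 161/64

S_{1/2} f = -(1/128)x^7 - (1/128)x^5 + (1/32)x^3 - (3/2)x
∇ S_{1/2} f = -(7/128)x^6 + (21/128)x^5 - (5/16)x^4 + (45/128)x^3 - (19/128)x^2 - 95/64
∇ f = -7x^6 + 21x^5 - (145/4)x^4 + (75/2)x^3 - (91/4)x^2 + (15/2)x - 4
S_{1/2} ∇ f = -(7/64)x^6 + (21/32)x^5 - (145/64)x^4 + (75/16)x^3 - (91/16)x^2 + (15/4)x - 4
[∇, S_{1/2}] f = (7/128)x^6 - (63/128)x^5 + (125/64)x^4 - (555/128)x^3 + (709/128)x^2 - (15/4)x + 161/64
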